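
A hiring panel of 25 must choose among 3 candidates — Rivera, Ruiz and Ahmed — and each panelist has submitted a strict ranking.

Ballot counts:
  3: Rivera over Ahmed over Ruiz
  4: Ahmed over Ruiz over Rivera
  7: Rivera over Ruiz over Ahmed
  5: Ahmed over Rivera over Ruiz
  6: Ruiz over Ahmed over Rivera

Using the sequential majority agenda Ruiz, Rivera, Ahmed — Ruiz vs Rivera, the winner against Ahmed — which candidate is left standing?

Ahmed

Round 1: Ruiz vs Rivera — 10–15, Rivera advances.
Round 2: Rivera vs Ahmed — 10–15, Ahmed advances.
The agenda winner is Ahmed.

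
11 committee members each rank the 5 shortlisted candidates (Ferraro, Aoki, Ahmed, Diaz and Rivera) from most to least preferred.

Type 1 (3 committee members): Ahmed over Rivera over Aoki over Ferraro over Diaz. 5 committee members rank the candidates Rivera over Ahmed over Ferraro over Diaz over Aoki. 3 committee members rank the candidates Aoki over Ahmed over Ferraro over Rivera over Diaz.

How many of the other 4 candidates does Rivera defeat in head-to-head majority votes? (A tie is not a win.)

3

Rivera against each rival (11 committee members):
Rivera vs Ferraro: Rivera preferred on 3+5 = 8 ballots; Rivera wins 8–3.
Rivera vs Aoki: 8 to 3, Rivera.
Rivera vs Ahmed: 5 for Rivera, 6 for Ahmed — Ahmed by 6–5.
Rivera vs Diaz: Rivera, 11–0.
Rivera beats Ferraro, Aoki, Diaz; loses to Ahmed — 3 pairwise wins.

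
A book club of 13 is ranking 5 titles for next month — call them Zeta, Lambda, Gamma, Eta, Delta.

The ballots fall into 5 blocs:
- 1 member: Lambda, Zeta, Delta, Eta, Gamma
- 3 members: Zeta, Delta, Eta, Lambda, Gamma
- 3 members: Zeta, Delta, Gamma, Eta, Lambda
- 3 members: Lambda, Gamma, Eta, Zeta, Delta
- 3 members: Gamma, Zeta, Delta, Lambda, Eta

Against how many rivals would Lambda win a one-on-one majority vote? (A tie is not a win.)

2

Lambda against each rival (13 members):
Lambda vs Zeta: 1+3 = 4 for Lambda, 9 for Zeta — Zeta by 9–4.
Lambda vs Gamma: Lambda, 7–6.
Lambda vs Eta: Lambda, 7–6.
Lambda vs Delta: 4 to 9, Delta.
Lambda beats Gamma, Eta; loses to Zeta, Delta — 2 pairwise wins.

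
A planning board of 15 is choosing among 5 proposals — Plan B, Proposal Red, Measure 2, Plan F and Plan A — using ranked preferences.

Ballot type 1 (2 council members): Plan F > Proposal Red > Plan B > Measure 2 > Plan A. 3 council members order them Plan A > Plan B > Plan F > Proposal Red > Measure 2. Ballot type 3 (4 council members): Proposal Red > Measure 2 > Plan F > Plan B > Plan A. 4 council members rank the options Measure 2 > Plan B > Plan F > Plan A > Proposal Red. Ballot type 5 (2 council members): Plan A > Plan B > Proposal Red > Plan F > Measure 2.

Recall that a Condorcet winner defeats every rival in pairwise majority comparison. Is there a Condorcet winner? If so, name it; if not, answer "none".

Head-to-head results (15 council members):
Plan B vs Proposal Red: 9 to 6, Plan B.
Plan B vs Measure 2: Measure 2, 8–7.
Plan B vs Plan F: Plan B is ranked higher on 3+4+2 = 9 ballots, Plan F on 6. Plan B wins 9–6.
Plan B vs Plan A: Plan B preferred on 2+4+4 = 10 ballots; Plan B wins 10–5.
Proposal Red vs Measure 2: Proposal Red, 11–4.
Proposal Red vs Plan F: Plan F, 9–6.
Proposal Red–Plan A: Plan A 9–6.
Measure 2 vs Plan F: Measure 2 wins 8–7.
Measure 2–Plan A: Measure 2 10–5.
Plan F vs Plan A: Plan F, 10–5.
Each option drops at least one matchup (Plan B loses to Measure 2; Proposal Red loses to Plan B; Measure 2 loses to Proposal Red; Plan F loses to Plan B; Plan A loses to Plan B); the cycle Plan B beats Proposal Red beats Measure 2 beats Plan B rules out a Condorcet winner.

none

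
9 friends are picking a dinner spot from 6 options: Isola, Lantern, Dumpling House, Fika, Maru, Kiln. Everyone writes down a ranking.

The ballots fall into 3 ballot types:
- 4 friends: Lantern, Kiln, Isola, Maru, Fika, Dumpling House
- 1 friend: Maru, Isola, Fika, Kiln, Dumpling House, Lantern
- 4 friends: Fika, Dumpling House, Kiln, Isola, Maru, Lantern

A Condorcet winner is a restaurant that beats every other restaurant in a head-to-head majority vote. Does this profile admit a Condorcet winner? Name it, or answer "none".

none

Head-to-head results (9 friends):
Isola vs Lantern: Isola, 5–4.
Isola vs Dumpling House: Isola wins 5–4.
Isola vs Fika: Isola preferred on 4+1 = 5 ballots; Isola wins 5–4.
Isola vs Maru: Isola, 8–1.
Isola vs Kiln: 1 to 8, Kiln.
Lantern vs Dumpling House: Lantern preferred on 4 ballots; Dumpling House wins 5–4.
Lantern vs Fika: Lantern is ranked higher on 4 ballots, Fika on 5. Fika wins 5–4.
Lantern–Maru: Maru 5–4.
Lantern vs Kiln: Kiln, 5–4.
Dumpling House vs Fika: Dumpling House preferred on 0 ballots; Fika wins 9–0.
Dumpling House–Maru: Maru 5–4.
Dumpling House vs Kiln: Kiln, 5–4.
Fika vs Maru: Maru wins 5–4.
Fika–Kiln: Fika 5–4.
Maru vs Kiln: 1 to 8, Kiln.
Every restaurant loses at least once (Isola loses to Kiln; Lantern loses to Isola; Dumpling House loses to Isola; Fika loses to Isola; Maru loses to Isola; Kiln loses to Fika). The majority relation contains the cycle Isola > Fika > Kiln > Isola, so there is no Condorcet winner.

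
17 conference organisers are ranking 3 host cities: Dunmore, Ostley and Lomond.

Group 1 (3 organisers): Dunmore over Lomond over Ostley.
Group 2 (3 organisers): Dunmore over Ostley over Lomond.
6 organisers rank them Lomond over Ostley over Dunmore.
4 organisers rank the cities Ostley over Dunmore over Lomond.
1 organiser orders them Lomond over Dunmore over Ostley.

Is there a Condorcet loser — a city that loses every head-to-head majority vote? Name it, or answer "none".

none

Pairwise majorities:
Dunmore vs Ostley: Ostley wins 10–7.
Dunmore vs Lomond: Dunmore preferred on 3+3+4 = 10 ballots; Dunmore wins 10–7.
Ostley–Lomond: Lomond 10–7.
Every city wins at least one matchup (Dunmore beats Lomond; Ostley beats Dunmore; Lomond beats Ostley), so there is no Condorcet loser.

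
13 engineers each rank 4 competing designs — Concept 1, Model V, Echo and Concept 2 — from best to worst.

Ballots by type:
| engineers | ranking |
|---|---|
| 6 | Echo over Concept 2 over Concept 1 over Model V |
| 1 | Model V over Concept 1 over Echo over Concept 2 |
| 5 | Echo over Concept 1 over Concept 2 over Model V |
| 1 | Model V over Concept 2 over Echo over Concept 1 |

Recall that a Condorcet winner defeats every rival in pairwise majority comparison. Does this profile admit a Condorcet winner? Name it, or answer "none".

Pairwise majorities:
Concept 1 vs Model V: Concept 1 wins 11–2.
Concept 1 vs Echo: Echo wins 12–1.
Concept 1 vs Concept 2: Concept 2 wins 7–6.
Model V vs Echo: Echo wins 11–2.
Model V–Concept 2: Concept 2 11–2.
Echo vs Concept 2: Echo wins 12–1.
Echo beats each of Concept 1, Model V, Concept 2 — Echo is the Condorcet winner.

Echo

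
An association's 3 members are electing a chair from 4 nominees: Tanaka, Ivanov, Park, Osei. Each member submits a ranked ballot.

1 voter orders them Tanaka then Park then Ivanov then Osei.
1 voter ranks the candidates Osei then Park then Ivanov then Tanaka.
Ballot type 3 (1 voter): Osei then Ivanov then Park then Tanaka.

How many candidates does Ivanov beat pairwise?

Ivanov against each rival (3 voters):
Ivanov–Tanaka: Ivanov 2–1.
Ivanov vs Park: Park wins 2–1.
Ivanov vs Osei: 1 for Ivanov, 2 for Osei — Osei by 2–1.
Ivanov beats Tanaka; loses to Park, Osei — 1 pairwise win.

1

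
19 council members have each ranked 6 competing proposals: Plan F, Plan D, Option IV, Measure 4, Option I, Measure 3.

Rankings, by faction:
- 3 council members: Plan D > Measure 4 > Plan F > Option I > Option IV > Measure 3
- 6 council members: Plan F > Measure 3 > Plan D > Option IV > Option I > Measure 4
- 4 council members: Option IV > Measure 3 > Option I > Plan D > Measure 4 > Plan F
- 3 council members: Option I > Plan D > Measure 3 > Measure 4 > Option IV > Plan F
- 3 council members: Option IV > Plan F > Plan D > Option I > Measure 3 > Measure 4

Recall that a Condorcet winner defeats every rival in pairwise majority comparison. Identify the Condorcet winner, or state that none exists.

Pairwise majorities:
Plan F–Plan D: Plan D 10–9.
Plan F vs Option IV: Option IV wins 10–9.
Plan F vs Measure 4: Measure 4, 10–9.
Plan F–Option I: Plan F 12–7.
Plan F vs Measure 3: Plan F wins 12–7.
Plan D vs Option IV: Plan D wins 12–7.
Plan D vs Measure 4: Plan D, 19–0.
Plan D vs Option I: Plan D wins 12–7.
Plan D–Measure 3: Measure 3 10–9.
Option IV vs Measure 4: Option IV, 13–6.
Option IV vs Option I: Option IV, 13–6.
Option IV–Measure 3: Option IV 10–9.
Measure 4 vs Option I: Option I, 16–3.
Measure 4–Measure 3: Measure 3 16–3.
Option I–Measure 3: Measure 3 10–9.
Each option drops at least one matchup (Plan F loses to Plan D; Plan D loses to Measure 3; Option IV loses to Plan D; Measure 4 loses to Plan D; Option I loses to Plan F; Measure 3 loses to Plan F); the cycle Plan F → Option I → Measure 4 → Plan F rules out a Condorcet winner.

none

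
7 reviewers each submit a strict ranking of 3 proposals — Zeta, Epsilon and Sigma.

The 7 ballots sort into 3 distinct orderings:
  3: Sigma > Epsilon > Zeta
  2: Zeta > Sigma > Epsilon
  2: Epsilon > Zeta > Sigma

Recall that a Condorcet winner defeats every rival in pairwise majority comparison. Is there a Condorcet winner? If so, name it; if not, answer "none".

Pairwise majorities:
Zeta vs Epsilon: 2 for Zeta, 5 for Epsilon — Epsilon by 5–2.
Zeta vs Sigma: 4 to 3, Zeta.
Epsilon vs Sigma: 2 for Epsilon, 5 for Sigma — Sigma by 5–2.
Every project loses at least once (Zeta loses to Epsilon; Epsilon loses to Sigma; Sigma loses to Zeta). The majority relation contains the cycle Zeta beats Sigma beats Epsilon beats Zeta, so there is no Condorcet winner.

none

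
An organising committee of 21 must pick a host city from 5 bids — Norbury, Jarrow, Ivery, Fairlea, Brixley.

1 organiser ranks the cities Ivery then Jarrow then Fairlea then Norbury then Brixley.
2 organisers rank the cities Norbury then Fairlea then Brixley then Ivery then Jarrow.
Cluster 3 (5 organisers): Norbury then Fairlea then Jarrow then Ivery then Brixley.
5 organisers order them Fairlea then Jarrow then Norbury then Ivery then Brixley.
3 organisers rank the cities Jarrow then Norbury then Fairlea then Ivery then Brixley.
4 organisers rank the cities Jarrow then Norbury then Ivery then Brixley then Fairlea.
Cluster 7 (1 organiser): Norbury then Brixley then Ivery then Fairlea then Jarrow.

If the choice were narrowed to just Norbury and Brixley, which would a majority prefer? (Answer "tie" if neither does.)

Ballots ranking Norbury above Brixley: 1 + 2 + 5 + 5 + 3 + 4 + 1 = 21.
Ballots ranking Brixley above Norbury: 21 − 21 = 0.
Norbury wins the head-to-head 21–0.

Norbury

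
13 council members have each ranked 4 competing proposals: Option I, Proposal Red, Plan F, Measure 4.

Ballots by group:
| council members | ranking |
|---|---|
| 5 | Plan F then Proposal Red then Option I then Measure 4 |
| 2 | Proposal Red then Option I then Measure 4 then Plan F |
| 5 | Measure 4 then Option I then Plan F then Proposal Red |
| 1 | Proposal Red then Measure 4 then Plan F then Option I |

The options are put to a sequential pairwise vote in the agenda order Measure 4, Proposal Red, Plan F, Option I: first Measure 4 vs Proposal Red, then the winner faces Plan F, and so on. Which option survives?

Round 1: Measure 4 vs Proposal Red — 5–8, Proposal Red advances.
Round 2: Proposal Red vs Plan F — 3–10, Plan F advances.
Round 3: Plan F vs Option I — 6–7, Option I advances.
Option I survives the agenda.

Option I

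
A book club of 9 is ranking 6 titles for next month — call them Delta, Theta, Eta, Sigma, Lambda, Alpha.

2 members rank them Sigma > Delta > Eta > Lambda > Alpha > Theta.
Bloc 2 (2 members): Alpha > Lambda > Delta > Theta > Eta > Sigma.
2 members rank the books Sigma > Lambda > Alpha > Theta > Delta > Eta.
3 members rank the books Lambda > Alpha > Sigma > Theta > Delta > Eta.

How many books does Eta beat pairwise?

Eta against each rival (9 members):
Eta vs Delta: Delta, 9–0.
Eta vs Theta: Theta, 7–2.
Eta vs Sigma: 2 for Eta, 7 for Sigma — Sigma by 7–2.
Eta vs Lambda: Eta is ranked higher on 2 ballots, Lambda on 7. Lambda wins 7–2.
Eta–Alpha: Alpha 7–2.
Eta beats no one; loses to Delta, Theta, Sigma, Lambda, Alpha — 0 pairwise wins.

0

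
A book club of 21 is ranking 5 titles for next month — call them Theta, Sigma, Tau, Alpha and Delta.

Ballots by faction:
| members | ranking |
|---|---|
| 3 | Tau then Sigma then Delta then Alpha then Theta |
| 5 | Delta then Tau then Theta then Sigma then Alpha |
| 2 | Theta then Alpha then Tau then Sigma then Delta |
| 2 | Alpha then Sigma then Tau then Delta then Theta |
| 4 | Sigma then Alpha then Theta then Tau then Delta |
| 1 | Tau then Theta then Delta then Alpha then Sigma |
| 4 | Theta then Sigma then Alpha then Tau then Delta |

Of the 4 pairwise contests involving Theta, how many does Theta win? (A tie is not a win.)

3

Theta against each rival (21 members):
Theta–Sigma: Theta 12–9.
Theta vs Tau: Theta preferred on 2+4+4 = 10 ballots; Tau wins 11–10.
Theta vs Alpha: 12 to 9, Theta.
Theta–Delta: Theta 11–10.
Theta beats Sigma, Alpha, Delta; loses to Tau — 3 pairwise wins.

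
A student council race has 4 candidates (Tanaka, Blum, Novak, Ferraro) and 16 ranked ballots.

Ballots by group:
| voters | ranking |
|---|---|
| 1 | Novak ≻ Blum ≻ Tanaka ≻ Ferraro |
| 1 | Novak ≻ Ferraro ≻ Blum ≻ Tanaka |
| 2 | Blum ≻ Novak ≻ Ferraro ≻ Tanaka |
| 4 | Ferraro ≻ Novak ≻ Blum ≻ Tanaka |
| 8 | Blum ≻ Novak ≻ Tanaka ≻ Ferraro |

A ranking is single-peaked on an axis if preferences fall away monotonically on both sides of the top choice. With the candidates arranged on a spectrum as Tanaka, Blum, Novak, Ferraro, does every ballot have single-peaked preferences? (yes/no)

yes

Axis positions: Tanaka=1, Blum=2, Novak=3, Ferraro=4.
Group 1 (peak Novak at position 3): ranking walks positions 3-2-1-4, expanding outward from the peak — single-peaked.
Group 2 (peak Novak at position 3): ranking walks positions 3-4-2-1, expanding outward from the peak — single-peaked.
Group 3 (peak Blum at position 2): ranking walks positions 2-3-4-1, expanding outward from the peak — single-peaked.
Group 4 (peak Ferraro at position 4): ranking walks positions 4-3-2-1, expanding outward from the peak — single-peaked.
Group 5 (peak Blum at position 2): ranking walks positions 2-3-1-4, expanding outward from the peak — single-peaked.
Every ranking is single-peaked on this axis.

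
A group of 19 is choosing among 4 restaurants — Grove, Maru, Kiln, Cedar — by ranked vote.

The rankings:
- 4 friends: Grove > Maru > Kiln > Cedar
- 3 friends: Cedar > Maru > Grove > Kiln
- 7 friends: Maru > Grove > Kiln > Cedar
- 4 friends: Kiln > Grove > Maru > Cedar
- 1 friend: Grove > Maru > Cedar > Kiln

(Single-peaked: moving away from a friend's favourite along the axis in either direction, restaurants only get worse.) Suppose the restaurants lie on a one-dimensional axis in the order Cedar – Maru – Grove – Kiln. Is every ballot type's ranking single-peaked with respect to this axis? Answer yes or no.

yes

Axis positions: Cedar=1, Maru=2, Grove=3, Kiln=4.
Ballot type 1 (peak Grove at position 3): ranking walks positions 3-2-4-1, expanding outward from the peak — single-peaked.
Ballot type 2 (peak Cedar at position 1): ranking walks positions 1-2-3-4, expanding outward from the peak — single-peaked.
Ballot type 3 (peak Maru at position 2): ranking walks positions 2-3-4-1, expanding outward from the peak — single-peaked.
Ballot type 4 (peak Kiln at position 4): ranking walks positions 4-3-2-1, expanding outward from the peak — single-peaked.
Ballot type 5 (peak Grove at position 3): ranking walks positions 3-2-1-4, expanding outward from the peak — single-peaked.
Every ranking is single-peaked on this axis.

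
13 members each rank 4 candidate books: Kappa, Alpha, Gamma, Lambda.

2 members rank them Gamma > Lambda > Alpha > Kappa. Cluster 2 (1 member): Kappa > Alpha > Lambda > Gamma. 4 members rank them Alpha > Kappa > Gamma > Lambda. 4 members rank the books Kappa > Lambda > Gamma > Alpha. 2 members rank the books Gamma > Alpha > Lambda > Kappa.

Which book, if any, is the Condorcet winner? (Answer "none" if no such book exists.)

Head-to-head results (13 members):
Kappa vs Alpha: Alpha wins 8–5.
Kappa–Gamma: Kappa 9–4.
Kappa vs Lambda: 9 to 4, Kappa.
Alpha vs Gamma: 1+4 = 5 for Alpha, 8 for Gamma — Gamma by 8–5.
Alpha–Lambda: Alpha 7–6.
Gamma–Lambda: Gamma 8–5.
No book is unbeaten: Kappa loses to Alpha; Alpha loses to Gamma; Gamma loses to Kappa; Lambda loses to Kappa. In particular Kappa beats Gamma beats Alpha beats Kappa is a majority cycle — no Condorcet winner exists.

none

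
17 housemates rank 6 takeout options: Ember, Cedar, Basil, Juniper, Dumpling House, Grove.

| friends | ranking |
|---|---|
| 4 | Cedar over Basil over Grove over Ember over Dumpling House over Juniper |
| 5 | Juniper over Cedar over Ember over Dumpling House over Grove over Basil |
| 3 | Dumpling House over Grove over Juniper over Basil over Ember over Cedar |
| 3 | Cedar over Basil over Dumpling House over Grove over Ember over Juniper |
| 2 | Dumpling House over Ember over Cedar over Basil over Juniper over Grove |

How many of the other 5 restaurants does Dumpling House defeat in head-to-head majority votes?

3

Dumpling House against each rival (17 friends):
Dumpling House–Ember: Ember 9–8.
Dumpling House vs Cedar: Cedar wins 12–5.
Dumpling House vs Basil: Dumpling House is ranked higher on 5+3+2 = 10 ballots, Basil on 7. Dumpling House wins 10–7.
Dumpling House vs Juniper: Dumpling House, 12–5.
Dumpling House vs Grove: Dumpling House is ranked higher on 5+3+3+2 = 13 ballots, Grove on 4. Dumpling House wins 13–4.
Dumpling House beats Basil, Juniper, Grove; loses to Ember, Cedar — 3 pairwise wins.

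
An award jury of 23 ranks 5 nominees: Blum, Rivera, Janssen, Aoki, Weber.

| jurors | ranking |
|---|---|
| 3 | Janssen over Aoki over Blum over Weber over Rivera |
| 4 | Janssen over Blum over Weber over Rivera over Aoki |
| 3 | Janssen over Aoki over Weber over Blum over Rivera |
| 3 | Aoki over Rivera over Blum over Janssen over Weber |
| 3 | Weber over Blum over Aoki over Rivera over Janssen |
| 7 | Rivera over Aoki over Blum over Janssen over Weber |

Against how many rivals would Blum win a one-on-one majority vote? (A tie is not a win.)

3

Blum against each rival (23 jurors):
Blum vs Rivera: 3+4+3+3 = 13 for Blum, 10 for Rivera — Blum by 13–10.
Blum vs Janssen: 3+3+7 = 13 for Blum, 10 for Janssen — Blum by 13–10.
Blum vs Aoki: Blum is ranked higher on 4+3 = 7 ballots, Aoki on 16. Aoki wins 16–7.
Blum vs Weber: Blum preferred on 3+4+3+7 = 17 ballots; Blum wins 17–6.
Blum beats Rivera, Janssen, Weber; loses to Aoki — 3 pairwise wins.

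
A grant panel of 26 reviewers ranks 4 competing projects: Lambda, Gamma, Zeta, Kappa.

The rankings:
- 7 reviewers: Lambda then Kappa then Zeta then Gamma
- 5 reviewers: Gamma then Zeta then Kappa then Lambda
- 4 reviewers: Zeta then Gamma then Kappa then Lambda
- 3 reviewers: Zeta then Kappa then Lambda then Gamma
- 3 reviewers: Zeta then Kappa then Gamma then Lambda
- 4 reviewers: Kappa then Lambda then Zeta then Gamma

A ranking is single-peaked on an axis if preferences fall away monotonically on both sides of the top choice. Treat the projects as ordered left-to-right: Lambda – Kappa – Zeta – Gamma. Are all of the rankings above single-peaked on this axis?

yes

Axis positions: Lambda=1, Kappa=2, Zeta=3, Gamma=4.
Bloc 1 (peak Lambda at position 1): ranking walks positions 1-2-3-4, expanding outward from the peak — single-peaked.
Bloc 2 (peak Gamma at position 4): ranking walks positions 4-3-2-1, expanding outward from the peak — single-peaked.
Bloc 3 (peak Zeta at position 3): ranking walks positions 3-4-2-1, expanding outward from the peak — single-peaked.
Bloc 4 (peak Zeta at position 3): ranking walks positions 3-2-1-4, expanding outward from the peak — single-peaked.
Bloc 5 (peak Zeta at position 3): ranking walks positions 3-2-4-1, expanding outward from the peak — single-peaked.
Bloc 6 (peak Kappa at position 2): ranking walks positions 2-1-3-4, expanding outward from the peak — single-peaked.
Every ranking is single-peaked on this axis.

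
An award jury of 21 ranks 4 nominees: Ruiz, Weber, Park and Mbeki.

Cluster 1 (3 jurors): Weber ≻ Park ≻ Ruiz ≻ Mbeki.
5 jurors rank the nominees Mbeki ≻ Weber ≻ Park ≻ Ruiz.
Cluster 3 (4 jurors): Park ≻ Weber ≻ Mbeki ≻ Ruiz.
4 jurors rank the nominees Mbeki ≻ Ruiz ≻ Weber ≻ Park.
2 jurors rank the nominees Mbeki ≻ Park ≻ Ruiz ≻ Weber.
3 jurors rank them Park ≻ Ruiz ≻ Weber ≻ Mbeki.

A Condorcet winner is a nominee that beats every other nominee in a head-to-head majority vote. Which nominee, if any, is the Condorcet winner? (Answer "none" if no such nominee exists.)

Mbeki

Check each pair by majority over 21 ballots:
Ruiz vs Weber: 4+2+3 = 9 for Ruiz, 12 for Weber — Weber by 12–9.
Ruiz vs Park: Ruiz is ranked higher on 4 ballots, Park on 17. Park wins 17–4.
Ruiz vs Mbeki: Ruiz is ranked higher on 3+3 = 6 ballots, Mbeki on 15. Mbeki wins 15–6.
Weber vs Park: Weber is ranked higher on 3+5+4 = 12 ballots, Park on 9. Weber wins 12–9.
Weber vs Mbeki: Weber preferred on 3+4+3 = 10 ballots; Mbeki wins 11–10.
Park vs Mbeki: 10 to 11, Mbeki.
Mbeki beats each of Ruiz, Weber, Park — Mbeki is the Condorcet winner.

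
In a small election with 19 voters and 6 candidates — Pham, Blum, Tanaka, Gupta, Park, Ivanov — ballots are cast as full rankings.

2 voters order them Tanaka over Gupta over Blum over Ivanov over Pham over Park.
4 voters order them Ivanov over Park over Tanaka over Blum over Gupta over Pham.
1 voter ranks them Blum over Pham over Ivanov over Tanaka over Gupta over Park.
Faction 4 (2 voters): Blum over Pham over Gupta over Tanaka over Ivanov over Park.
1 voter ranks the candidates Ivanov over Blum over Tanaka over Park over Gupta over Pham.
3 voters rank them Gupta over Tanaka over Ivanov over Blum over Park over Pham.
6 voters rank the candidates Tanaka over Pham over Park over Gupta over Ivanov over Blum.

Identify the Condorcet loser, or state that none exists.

Pairwise majorities:
Pham vs Blum: Blum wins 13–6.
Pham vs Tanaka: Pham is ranked higher on 1+2 = 3 ballots, Tanaka on 16. Tanaka wins 16–3.
Pham vs Gupta: Gupta wins 10–9.
Pham vs Park: 2+1+2+6 = 11 for Pham, 8 for Park — Pham by 11–8.
Pham vs Ivanov: Ivanov, 10–9.
Blum vs Tanaka: Blum is ranked higher on 1+2+1 = 4 ballots, Tanaka on 15. Tanaka wins 15–4.
Blum vs Gupta: Gupta, 11–8.
Blum vs Park: Blum preferred on 2+1+2+1+3 = 9 ballots; Park wins 10–9.
Blum vs Ivanov: Blum preferred on 2+1+2 = 5 ballots; Ivanov wins 14–5.
Tanaka vs Gupta: Tanaka is ranked higher on 2+4+1+1+6 = 14 ballots, Gupta on 5. Tanaka wins 14–5.
Tanaka vs Park: 15 to 4, Tanaka.
Tanaka–Ivanov: Tanaka 13–6.
Gupta vs Park: Gupta preferred on 2+1+2+3 = 8 ballots; Park wins 11–8.
Gupta vs Ivanov: Gupta wins 13–6.
Park vs Ivanov: Ivanov, 13–6.
Every candidate wins at least one matchup (Pham beats Park; Blum beats Pham; Tanaka beats Pham; Gupta beats Pham; Park beats Blum; Ivanov beats Pham), so there is no Condorcet loser.

none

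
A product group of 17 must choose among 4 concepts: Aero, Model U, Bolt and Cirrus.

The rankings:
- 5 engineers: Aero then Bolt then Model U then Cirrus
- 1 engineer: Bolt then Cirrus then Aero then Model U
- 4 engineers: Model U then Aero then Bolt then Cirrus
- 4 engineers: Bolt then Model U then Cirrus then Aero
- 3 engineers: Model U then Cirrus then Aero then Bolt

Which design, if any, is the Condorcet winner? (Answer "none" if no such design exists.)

none

Head-to-head results (17 engineers):
Aero–Model U: Model U 11–6.
Aero–Bolt: Aero 12–5.
Aero–Cirrus: Aero 9–8.
Model U vs Bolt: 7 to 10, Bolt.
Model U vs Cirrus: Model U preferred on 5+4+4+3 = 16 ballots; Model U wins 16–1.
Bolt vs Cirrus: Bolt is ranked higher on 5+1+4+4 = 14 ballots, Cirrus on 3. Bolt wins 14–3.
Every design loses at least once (Aero loses to Model U; Model U loses to Bolt; Bolt loses to Aero; Cirrus loses to Aero). The majority relation contains the cycle Aero → Bolt → Model U → Aero, so there is no Condorcet winner.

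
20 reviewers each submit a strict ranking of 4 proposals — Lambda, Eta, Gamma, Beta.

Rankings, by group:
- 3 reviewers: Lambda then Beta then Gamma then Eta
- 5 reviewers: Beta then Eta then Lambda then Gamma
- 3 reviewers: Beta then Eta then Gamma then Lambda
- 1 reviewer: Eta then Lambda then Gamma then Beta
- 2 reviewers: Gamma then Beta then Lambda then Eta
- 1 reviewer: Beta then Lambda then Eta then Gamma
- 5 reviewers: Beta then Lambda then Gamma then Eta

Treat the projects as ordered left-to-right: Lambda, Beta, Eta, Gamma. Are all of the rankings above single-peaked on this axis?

Axis positions: Lambda=1, Beta=2, Eta=3, Gamma=4.
Group 1: ranking walks positions 1-2-4-3; Gamma is ranked above Eta even though Eta lies between Gamma and the peak Lambda on the axis — preferences dip and rise again. Not single-peaked.
Group 2 (peak Beta at position 2): ranking walks positions 2-3-1-4, expanding outward from the peak — single-peaked.
Group 3 (peak Beta at position 2): ranking walks positions 2-3-4-1, expanding outward from the peak — single-peaked.
Group 4: ranking walks positions 3-1-4-2; Lambda is ranked above Beta even though Beta lies between Lambda and the peak Eta on the axis — preferences dip and rise again. Not single-peaked.
Group 5: ranking walks positions 4-2-1-3; Beta is ranked above Eta even though Eta lies between Beta and the peak Gamma on the axis — preferences dip and rise again. Not single-peaked.
Group 6 (peak Beta at position 2): ranking walks positions 2-1-3-4, expanding outward from the peak — single-peaked.
Group 7: ranking walks positions 2-1-4-3; Gamma is ranked above Eta even though Eta lies between Gamma and the peak Beta on the axis — preferences dip and rise again. Not single-peaked.
Group 1 violates single-peakedness, so the profile is not single-peaked on this axis.

no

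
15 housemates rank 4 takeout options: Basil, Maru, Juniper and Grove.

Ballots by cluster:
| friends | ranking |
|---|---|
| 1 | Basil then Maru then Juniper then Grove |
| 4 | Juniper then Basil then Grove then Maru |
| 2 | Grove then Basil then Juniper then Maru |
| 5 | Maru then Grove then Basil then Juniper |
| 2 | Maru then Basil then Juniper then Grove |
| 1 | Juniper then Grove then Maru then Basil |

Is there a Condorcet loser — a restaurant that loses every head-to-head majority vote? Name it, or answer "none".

none

Head-to-head results (15 friends):
Basil–Maru: Maru 8–7.
Basil vs Juniper: 1+2+5+2 = 10 for Basil, 5 for Juniper — Basil by 10–5.
Basil–Grove: Grove 8–7.
Maru vs Juniper: Maru is ranked higher on 1+5+2 = 8 ballots, Juniper on 7. Maru wins 8–7.
Maru vs Grove: 8 to 7, Maru.
Juniper vs Grove: Juniper is ranked higher on 1+4+2+1 = 8 ballots, Grove on 7. Juniper wins 8–7.
Every restaurant wins at least one matchup (Basil beats Juniper; Maru beats Basil; Juniper beats Grove; Grove beats Basil), so there is no Condorcet loser.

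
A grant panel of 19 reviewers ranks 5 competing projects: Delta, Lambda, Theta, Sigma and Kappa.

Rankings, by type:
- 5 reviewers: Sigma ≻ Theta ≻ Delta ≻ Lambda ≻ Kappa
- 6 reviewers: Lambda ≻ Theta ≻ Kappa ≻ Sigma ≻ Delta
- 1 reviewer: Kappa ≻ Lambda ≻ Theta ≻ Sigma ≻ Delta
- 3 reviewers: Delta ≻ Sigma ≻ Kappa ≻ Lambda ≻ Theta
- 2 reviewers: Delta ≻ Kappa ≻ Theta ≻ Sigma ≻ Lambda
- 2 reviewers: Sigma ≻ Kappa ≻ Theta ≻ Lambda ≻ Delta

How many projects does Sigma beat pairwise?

Sigma against each rival (19 reviewers):
Sigma vs Delta: Sigma, 14–5.
Sigma vs Lambda: Sigma wins 12–7.
Sigma vs Theta: Sigma wins 10–9.
Sigma vs Kappa: 5+3+2 = 10 for Sigma, 9 for Kappa — Sigma by 10–9.
Sigma beats Delta, Lambda, Theta, Kappa — 4 pairwise wins.

4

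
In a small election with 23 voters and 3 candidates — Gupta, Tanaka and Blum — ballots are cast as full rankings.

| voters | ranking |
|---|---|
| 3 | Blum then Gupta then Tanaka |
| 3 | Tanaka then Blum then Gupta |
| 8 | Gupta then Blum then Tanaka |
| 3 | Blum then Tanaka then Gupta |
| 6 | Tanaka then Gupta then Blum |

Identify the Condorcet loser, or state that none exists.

Pairwise majorities:
Gupta vs Tanaka: 11 to 12, Tanaka.
Gupta vs Blum: Gupta preferred on 8+6 = 14 ballots; Gupta wins 14–9.
Tanaka–Blum: Blum 14–9.
No candidate is winless: Gupta beats Blum; Tanaka beats Gupta; Blum beats Tanaka. There is no Condorcet loser.

none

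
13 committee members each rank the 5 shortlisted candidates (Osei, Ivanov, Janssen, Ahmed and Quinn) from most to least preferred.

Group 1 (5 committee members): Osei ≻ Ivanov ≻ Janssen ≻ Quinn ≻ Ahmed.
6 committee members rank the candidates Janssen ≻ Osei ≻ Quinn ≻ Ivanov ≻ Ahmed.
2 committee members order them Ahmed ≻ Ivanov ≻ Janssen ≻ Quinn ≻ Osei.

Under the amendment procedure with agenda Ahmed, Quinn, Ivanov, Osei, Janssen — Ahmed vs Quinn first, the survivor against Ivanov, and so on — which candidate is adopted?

Janssen

Round 1: Ahmed vs Quinn — 2–11, Quinn advances.
Round 2: Quinn vs Ivanov — 6–7, Ivanov advances.
Round 3: Ivanov vs Osei — 2–11, Osei advances.
Round 4: Osei vs Janssen — 5–8, Janssen advances.
The agenda winner is Janssen.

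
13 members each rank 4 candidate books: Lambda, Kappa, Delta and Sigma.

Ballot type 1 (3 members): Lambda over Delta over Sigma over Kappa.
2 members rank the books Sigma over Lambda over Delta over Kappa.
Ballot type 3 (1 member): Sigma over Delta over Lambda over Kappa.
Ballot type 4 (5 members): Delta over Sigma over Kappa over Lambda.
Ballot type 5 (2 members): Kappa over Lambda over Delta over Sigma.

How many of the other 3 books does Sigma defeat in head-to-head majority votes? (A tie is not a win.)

Sigma against each rival (13 members):
Sigma vs Lambda: Sigma wins 8–5.
Sigma vs Kappa: Sigma preferred on 3+2+1+5 = 11 ballots; Sigma wins 11–2.
Sigma vs Delta: Sigma preferred on 2+1 = 3 ballots; Delta wins 10–3.
Sigma beats Lambda, Kappa; loses to Delta — 2 pairwise wins.

2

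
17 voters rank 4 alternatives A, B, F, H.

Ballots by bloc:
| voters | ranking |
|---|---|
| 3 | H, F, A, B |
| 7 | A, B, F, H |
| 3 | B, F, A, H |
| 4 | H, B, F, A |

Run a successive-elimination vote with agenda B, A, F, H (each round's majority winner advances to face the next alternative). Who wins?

Round 1: B vs A — 7–10, A advances.
Round 2: A vs F — 7–10, F advances.
Round 3: F vs H — 10–7, F advances.
The agenda winner is F.

F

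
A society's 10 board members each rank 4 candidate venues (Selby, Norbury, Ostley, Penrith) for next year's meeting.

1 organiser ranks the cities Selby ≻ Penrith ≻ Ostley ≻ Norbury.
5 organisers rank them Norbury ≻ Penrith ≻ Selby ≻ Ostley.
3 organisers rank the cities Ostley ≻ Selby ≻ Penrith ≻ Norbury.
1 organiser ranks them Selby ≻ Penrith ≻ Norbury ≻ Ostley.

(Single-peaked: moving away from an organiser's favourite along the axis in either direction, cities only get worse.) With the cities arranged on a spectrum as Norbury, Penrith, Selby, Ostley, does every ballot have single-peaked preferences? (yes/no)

Axis positions: Norbury=1, Penrith=2, Selby=3, Ostley=4.
Ballot type 1 (peak Selby at position 3): ranking walks positions 3-2-4-1, expanding outward from the peak — single-peaked.
Ballot type 2 (peak Norbury at position 1): ranking walks positions 1-2-3-4, expanding outward from the peak — single-peaked.
Ballot type 3 (peak Ostley at position 4): ranking walks positions 4-3-2-1, expanding outward from the peak — single-peaked.
Ballot type 4 (peak Selby at position 3): ranking walks positions 3-2-1-4, expanding outward from the peak — single-peaked.
Every ranking is single-peaked on this axis.

yes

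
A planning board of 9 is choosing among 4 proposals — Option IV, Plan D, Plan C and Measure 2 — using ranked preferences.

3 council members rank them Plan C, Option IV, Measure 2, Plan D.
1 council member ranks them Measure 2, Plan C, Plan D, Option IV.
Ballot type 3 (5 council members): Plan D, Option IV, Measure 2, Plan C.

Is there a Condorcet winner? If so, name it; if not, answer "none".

Head-to-head results (9 council members):
Option IV vs Plan D: Option IV preferred on 3 ballots; Plan D wins 6–3.
Option IV vs Plan C: Option IV preferred on 5 ballots; Option IV wins 5–4.
Option IV vs Measure 2: 8 to 1, Option IV.
Plan D vs Plan C: Plan D preferred on 5 ballots; Plan D wins 5–4.
Plan D vs Measure 2: 5 to 4, Plan D.
Plan C vs Measure 2: 3 to 6, Measure 2.
Only Plan D has no losses; Plan D is the Condorcet winner.

Plan D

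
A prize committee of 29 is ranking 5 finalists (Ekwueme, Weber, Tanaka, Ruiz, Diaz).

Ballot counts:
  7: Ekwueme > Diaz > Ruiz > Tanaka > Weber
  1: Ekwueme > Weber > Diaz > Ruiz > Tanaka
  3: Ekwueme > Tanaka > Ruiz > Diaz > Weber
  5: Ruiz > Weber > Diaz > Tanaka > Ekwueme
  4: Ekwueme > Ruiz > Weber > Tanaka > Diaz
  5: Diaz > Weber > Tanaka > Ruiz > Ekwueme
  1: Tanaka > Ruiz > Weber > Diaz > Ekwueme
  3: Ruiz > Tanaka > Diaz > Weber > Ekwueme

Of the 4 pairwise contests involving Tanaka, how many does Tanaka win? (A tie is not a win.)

Tanaka against each rival (29 jurors):
Tanaka vs Ekwueme: 14 to 15, Ekwueme.
Tanaka vs Weber: Weber, 15–14.
Tanaka vs Ruiz: 3+5+1 = 9 for Tanaka, 20 for Ruiz — Ruiz by 20–9.
Tanaka vs Diaz: 3+4+1+3 = 11 for Tanaka, 18 for Diaz — Diaz by 18–11.
Tanaka beats no one; loses to Ekwueme, Weber, Ruiz, Diaz — 0 pairwise wins.

0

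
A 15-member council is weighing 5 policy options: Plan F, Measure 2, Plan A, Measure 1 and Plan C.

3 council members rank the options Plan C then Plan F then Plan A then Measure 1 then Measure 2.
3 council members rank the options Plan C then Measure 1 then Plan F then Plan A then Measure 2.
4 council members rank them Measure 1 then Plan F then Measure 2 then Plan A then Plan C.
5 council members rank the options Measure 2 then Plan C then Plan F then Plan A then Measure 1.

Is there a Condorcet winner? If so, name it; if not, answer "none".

none

Head-to-head results (15 council members):
Plan F–Measure 2: Plan F 10–5.
Plan F–Plan A: Plan F 15–0.
Plan F vs Measure 1: Plan F wins 8–7.
Plan F vs Plan C: Plan C wins 11–4.
Measure 2 vs Plan A: Measure 2, 9–6.
Measure 2–Measure 1: Measure 1 10–5.
Measure 2 vs Plan C: Measure 2 wins 9–6.
Plan A vs Measure 1: Plan A wins 8–7.
Plan A–Plan C: Plan C 11–4.
Measure 1 vs Plan C: Plan C, 11–4.
No option is unbeaten: Plan F loses to Plan C; Measure 2 loses to Plan F; Plan A loses to Plan F; Measure 1 loses to Plan F; Plan C loses to Measure 2. In particular Plan F → Measure 2 → Plan C → Plan F is a majority cycle — no Condorcet winner exists.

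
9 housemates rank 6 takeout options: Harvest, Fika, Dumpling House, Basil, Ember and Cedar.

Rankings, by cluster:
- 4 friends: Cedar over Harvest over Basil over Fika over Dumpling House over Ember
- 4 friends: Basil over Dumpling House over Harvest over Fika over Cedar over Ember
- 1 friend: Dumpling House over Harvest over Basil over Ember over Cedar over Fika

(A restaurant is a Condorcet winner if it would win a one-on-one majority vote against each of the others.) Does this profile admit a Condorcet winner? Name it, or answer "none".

none

Head-to-head results (9 friends):
Harvest–Fika: Harvest 9–0.
Harvest vs Dumpling House: Dumpling House, 5–4.
Harvest–Basil: Harvest 5–4.
Harvest–Ember: Harvest 9–0.
Harvest vs Cedar: Harvest, 5–4.
Fika vs Dumpling House: Dumpling House wins 5–4.
Fika vs Basil: Basil wins 9–0.
Fika vs Ember: Fika, 8–1.
Fika vs Cedar: Cedar wins 5–4.
Dumpling House vs Basil: Basil wins 8–1.
Dumpling House vs Ember: Dumpling House wins 9–0.
Dumpling House–Cedar: Dumpling House 5–4.
Basil vs Ember: Basil, 9–0.
Basil–Cedar: Basil 5–4.
Ember–Cedar: Cedar 8–1.
Every restaurant loses at least once (Harvest loses to Dumpling House; Fika loses to Harvest; Dumpling House loses to Basil; Basil loses to Harvest; Ember loses to Harvest; Cedar loses to Harvest). The majority relation contains the cycle Harvest > Basil > Dumpling House > Harvest, so there is no Condorcet winner.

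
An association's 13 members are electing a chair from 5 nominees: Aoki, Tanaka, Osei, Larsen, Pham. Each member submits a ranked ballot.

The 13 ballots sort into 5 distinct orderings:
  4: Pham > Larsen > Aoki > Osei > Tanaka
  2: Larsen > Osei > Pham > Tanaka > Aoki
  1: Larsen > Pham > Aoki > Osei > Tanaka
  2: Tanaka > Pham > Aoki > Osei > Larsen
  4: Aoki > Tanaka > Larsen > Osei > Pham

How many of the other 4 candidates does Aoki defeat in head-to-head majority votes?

2

Aoki against each rival (13 voters):
Aoki–Tanaka: Aoki 9–4.
Aoki vs Osei: Aoki wins 11–2.
Aoki vs Larsen: Larsen, 7–6.
Aoki vs Pham: Pham, 9–4.
Aoki beats Tanaka, Osei; loses to Larsen, Pham — 2 pairwise wins.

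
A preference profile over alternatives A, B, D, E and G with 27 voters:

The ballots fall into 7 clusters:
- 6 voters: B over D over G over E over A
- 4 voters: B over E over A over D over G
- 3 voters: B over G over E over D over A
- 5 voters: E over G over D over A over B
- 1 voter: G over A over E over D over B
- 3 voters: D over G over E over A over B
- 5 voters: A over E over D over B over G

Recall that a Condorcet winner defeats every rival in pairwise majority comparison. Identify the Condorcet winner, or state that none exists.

Check each pair by majority over 27 ballots:
A–B: A 14–13.
A vs D: A preferred on 4+1+5 = 10 ballots; D wins 17–10.
A vs E: E, 21–6.
A vs G: 4+5 = 9 for A, 18 for G — G by 18–9.
B vs D: 13 to 14, D.
B vs E: E, 14–13.
B vs G: B is ranked higher on 6+4+3+5 = 18 ballots, G on 9. B wins 18–9.
D vs E: E, 18–9.
D vs G: D preferred on 6+4+3+5 = 18 ballots; D wins 18–9.
E vs G: E wins 14–13.
E defeats every rival head-to-head and is the Condorcet winner.

E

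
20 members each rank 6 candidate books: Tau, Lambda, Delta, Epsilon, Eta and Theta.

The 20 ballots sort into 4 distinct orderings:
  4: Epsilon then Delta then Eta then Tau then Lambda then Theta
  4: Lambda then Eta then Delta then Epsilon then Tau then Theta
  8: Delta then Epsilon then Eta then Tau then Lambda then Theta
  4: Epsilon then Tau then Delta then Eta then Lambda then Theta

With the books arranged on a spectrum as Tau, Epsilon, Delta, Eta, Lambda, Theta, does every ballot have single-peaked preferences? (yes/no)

Axis positions: Tau=1, Epsilon=2, Delta=3, Eta=4, Lambda=5, Theta=6.
Ballot type 1 (peak Epsilon at position 2): ranking walks positions 2-3-4-1-5-6, expanding outward from the peak — single-peaked.
Ballot type 2 (peak Lambda at position 5): ranking walks positions 5-4-3-2-1-6, expanding outward from the peak — single-peaked.
Ballot type 3 (peak Delta at position 3): ranking walks positions 3-2-4-1-5-6, expanding outward from the peak — single-peaked.
Ballot type 4 (peak Epsilon at position 2): ranking walks positions 2-1-3-4-5-6, expanding outward from the peak — single-peaked.
Every ranking is single-peaked on this axis.

yes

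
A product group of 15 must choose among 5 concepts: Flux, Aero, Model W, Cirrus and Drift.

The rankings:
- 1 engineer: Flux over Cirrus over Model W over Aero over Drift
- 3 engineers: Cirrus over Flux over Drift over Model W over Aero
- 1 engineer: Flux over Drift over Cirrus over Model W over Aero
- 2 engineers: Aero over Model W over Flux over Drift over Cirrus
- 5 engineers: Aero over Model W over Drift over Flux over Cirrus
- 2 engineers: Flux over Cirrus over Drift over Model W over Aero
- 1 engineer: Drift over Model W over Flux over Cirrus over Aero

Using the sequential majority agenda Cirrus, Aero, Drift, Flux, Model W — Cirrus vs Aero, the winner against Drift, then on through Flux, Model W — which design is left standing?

Model W

Round 1: Cirrus vs Aero — 8–7, Cirrus advances.
Round 2: Cirrus vs Drift — 6–9, Drift advances.
Round 3: Drift vs Flux — 6–9, Flux advances.
Round 4: Flux vs Model W — 7–8, Model W advances.
The agenda winner is Model W.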